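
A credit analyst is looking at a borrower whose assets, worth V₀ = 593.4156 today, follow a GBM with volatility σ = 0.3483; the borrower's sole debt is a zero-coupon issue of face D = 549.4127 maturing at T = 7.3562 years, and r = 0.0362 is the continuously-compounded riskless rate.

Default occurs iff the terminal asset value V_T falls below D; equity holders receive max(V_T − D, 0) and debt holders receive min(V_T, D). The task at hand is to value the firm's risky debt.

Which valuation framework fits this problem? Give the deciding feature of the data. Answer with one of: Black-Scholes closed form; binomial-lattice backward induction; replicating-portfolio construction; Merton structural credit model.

framework: Merton structural credit model

Key observation: with the firm-asset dynamics (V₀ = 593.4156) and a single zero-coupon liability of face 549.4127 given, debt value, spread, and default probability all derive from the option view of the balance sheet.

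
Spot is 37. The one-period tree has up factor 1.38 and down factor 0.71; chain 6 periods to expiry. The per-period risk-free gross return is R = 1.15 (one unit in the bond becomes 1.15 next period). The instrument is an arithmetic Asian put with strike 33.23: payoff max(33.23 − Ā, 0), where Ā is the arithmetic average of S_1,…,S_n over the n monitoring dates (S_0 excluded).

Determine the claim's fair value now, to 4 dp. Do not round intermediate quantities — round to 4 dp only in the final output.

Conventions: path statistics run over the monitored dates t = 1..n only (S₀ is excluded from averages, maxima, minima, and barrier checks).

price = 0.6079

Under the martingale measure an up-move has probability p* = 0.6567; value the claim as the probability-weighted average of per-path payoffs, discounted 6 periods at R = 1.15.
Enumerate all 2^6 = 64 price paths (U = up ×1.38, D = down ×0.71); each path with k up-moves has probability p*^k·(1−p*)^(6−k).
DDDDDD: Ā=13.1637, payoff=20.0663, prob=0.001637
UDDDDD: Ā=25.5857, payoff=7.6443, prob=0.003131
DUDDDD: Ā=21.4541, payoff=11.7759, prob=0.003131
UUDDDD: Ā=41.6995, payoff=0.0000, prob=0.005989
DDUDDD: Ā=18.5206, payoff=14.7094, prob=0.003131
UDUDDD: Ā=35.9978, payoff=0.0000, prob=0.005989
DUUDDD: Ā=31.8661, payoff=1.3639, prob=0.005989
UUUDDD: Ā=61.9370, payoff=0.0000, prob=0.011458
DDDUDD: Ā=16.4378, payoff=16.7922, prob=0.003131
UDDUDD: Ā=31.9496, payoff=1.2804, prob=0.005989
DUDUDD: Ā=27.8179, payoff=5.4121, prob=0.005989
UUDUDD: Ā=54.0686, payoff=0.0000, prob=0.011458
DDUUDD: Ā=24.8844, payoff=8.3456, prob=0.005989
UDUUDD: Ā=48.3669, payoff=0.0000, prob=0.011458
DUUUDD: Ā=44.2352, payoff=0.0000, prob=0.011458
UUUUDD: Ā=85.9784, payoff=0.0000, prob=0.021919
DDDDUD: Ā=14.9591, payoff=18.2709, prob=0.003131
UDDDUD: Ā=29.0753, payoff=4.1547, prob=0.005989
DUDDUD: Ā=24.9437, payoff=8.2863, prob=0.005989
UUDDUD: Ā=48.4821, payoff=0.0000, prob=0.011458
DDUDUD: Ā=22.0102, payoff=11.2198, prob=0.005989
UDUDUD: Ā=42.7804, payoff=0.0000, prob=0.011458
DUUDUD: Ā=38.6487, payoff=0.0000, prob=0.011458
UUUDUD: Ā=75.1200, payoff=0.0000, prob=0.021919
DDDUUD: Ā=19.9274, payoff=13.3026, prob=0.005989
UDDUUD: Ā=38.7322, payoff=0.0000, prob=0.011458
DUDUUD: Ā=34.6005, payoff=0.0000, prob=0.011458
UUDUUD: Ā=67.2517, payoff=0.0000, prob=0.021919
DDUUUD: Ā=31.6670, payoff=1.5630, prob=0.011458
UDUUUD: Ā=61.5500, payoff=0.0000, prob=0.021919
DUUUUD: Ā=57.4183, payoff=0.0000, prob=0.021919
UUUUUD: Ā=111.6018, payoff=0.0000, prob=0.041932
DDDDDU: Ā=13.9091, payoff=19.3209, prob=0.003131
UDDDDU: Ā=27.0346, payoff=6.1954, prob=0.005989
DUDDDU: Ā=22.9030, payoff=10.3270, prob=0.005989
UUDDDU: Ā=44.5156, payoff=0.0000, prob=0.011458
DDUDDU: Ā=19.9695, payoff=13.2605, prob=0.005989
UDUDDU: Ā=38.8139, payoff=0.0000, prob=0.011458
DUUDDU: Ā=34.6823, payoff=0.0000, prob=0.011458
UUUDDU: Ā=67.4106, payoff=0.0000, prob=0.021919
DDDUDU: Ā=17.8867, payoff=15.3433, prob=0.005989
UDDUDU: Ā=34.7657, payoff=0.0000, prob=0.011458
DUDUDU: Ā=30.6341, payoff=2.5959, prob=0.011458
UUDUDU: Ā=59.5423, payoff=0.0000, prob=0.021919
DDUUDU: Ā=27.7006, payoff=5.5294, prob=0.011458
UDUUDU: Ā=53.8406, payoff=0.0000, prob=0.021919
DUUUDU: Ā=49.7089, payoff=0.0000, prob=0.021919
UUUUDU: Ā=96.6173, payoff=0.0000, prob=0.041932
DDDDUU: Ā=16.4080, payoff=16.8220, prob=0.005989
UDDDUU: Ā=31.8915, payoff=1.3385, prob=0.011458
DUDDUU: Ā=27.7598, payoff=5.4702, prob=0.011458
UUDDUU: Ā=53.9558, payoff=0.0000, prob=0.021919
DDUDUU: Ā=24.8264, payoff=8.4036, prob=0.011458
UDUDUU: Ā=48.2541, payoff=0.0000, prob=0.021919
DUUDUU: Ā=44.1224, payoff=0.0000, prob=0.021919
UUUDUU: Ā=85.7590, payoff=0.0000, prob=0.041932
DDDUUU: Ā=22.7436, payoff=10.4864, prob=0.011458
UDDUUU: Ā=44.2059, payoff=0.0000, prob=0.021919
DUDUUU: Ā=40.0742, payoff=0.0000, prob=0.021919
UUDUUU: Ā=77.8907, payoff=0.0000, prob=0.041932
DDUUUU: Ā=37.1407, payoff=0.0000, prob=0.021919
UDUUUU: Ā=72.1890, payoff=0.0000, prob=0.041932
DUUUUU: Ā=68.0573, payoff=0.0000, prob=0.041932
UUUUUU: Ā=132.2804, payoff=0.0000, prob=0.080217
Price = Σ prob·payoff / R^6 = 1.406033 / 2.313061 = 0.6079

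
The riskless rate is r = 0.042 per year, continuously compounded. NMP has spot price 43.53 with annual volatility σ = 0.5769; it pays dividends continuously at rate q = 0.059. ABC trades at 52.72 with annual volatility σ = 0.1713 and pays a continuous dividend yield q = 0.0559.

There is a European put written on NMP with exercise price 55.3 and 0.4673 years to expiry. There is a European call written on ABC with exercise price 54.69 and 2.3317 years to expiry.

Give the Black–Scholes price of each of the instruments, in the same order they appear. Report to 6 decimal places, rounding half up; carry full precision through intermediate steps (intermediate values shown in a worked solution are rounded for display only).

[NMP put K=55.3]
σ√T = 0.5769·√0.4673 = 0.394365
d₁ = (ln(S/K) + (r−q+σ²/2)T) / (σ√T) = (ln(43.53/55.3) + (0.042−0.059+0.5769²/2)·0.4673) / 0.394365 = (-0.239323 + 0.069818) / 0.394365 = -0.429817
d₂ = d₁ − σ√T = -0.429817 − 0.394365 = -0.824182
e^{−rT} = 0.980565
e^{−qT} = 0.972806
N(−d₁) = 0.666336,  N(−d₂) = 0.795082
price = K·e^{−rT}·N(−d₂) − S·e^{−qT}·N(−d₁) = 43.113499 − 28.216807 = 14.896693
[ABC call K=54.69]
σ√T = 0.1713·√2.3317 = 0.261573
d₁ = (ln(S/K) + (r−q+σ²/2)T) / (σ√T) = (ln(52.72/54.69) + (0.042−0.0559+0.1713²/2)·2.3317) / 0.261573 = (-0.036686 + 0.001800) / 0.261573 = -0.133371
d₂ = d₁ − σ√T = -0.133371 − 0.261573 = -0.394944
e^{−rT} = 0.906711
e^{−qT} = 0.877795
N(d₁) = 0.446950,  N(d₂) = 0.346442
price = S·e^{−qT}·N(d₁) − K·e^{−rT}·N(d₂) = 20.683668 − 17.179376 = 3.504293

price(NMP put K=55.3) = 14.896693
price(ABC call K=54.69) = 3.504293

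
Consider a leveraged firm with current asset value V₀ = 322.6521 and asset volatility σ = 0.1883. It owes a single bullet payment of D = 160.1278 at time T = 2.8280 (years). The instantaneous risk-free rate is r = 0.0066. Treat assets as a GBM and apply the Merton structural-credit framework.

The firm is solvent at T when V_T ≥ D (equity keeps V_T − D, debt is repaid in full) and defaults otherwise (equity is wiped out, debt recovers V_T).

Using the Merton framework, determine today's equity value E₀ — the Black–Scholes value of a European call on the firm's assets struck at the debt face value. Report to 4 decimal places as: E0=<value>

Apply the equity-as-call identities (strike 160.1278, horizon 2.8280 years):
d₁ = [ln(V₀/D) + (r + σ²/2)T] / (σ√T)
   = [ln(322.6521/160.1278) + (0.0066 + 0.5·0.1883²)·2.8280] / (0.1883·√2.8280)
   = [0.700602 + 0.068801] / 0.316658 = 2.429763
d₂ = d₁ − σ√T = 2.429763 − 0.316658 = 2.113106
N(d₁) = 0.992446,  N(d₂) = 0.982704,  e^(−rT) = 0.981508
E₀ = V₀·N(d₁) − D·e^(−rT)·N(d₂)
   = 322.6521·0.992446 − 160.1278·0.981508·0.982704 = 165.766244

E0=165.7662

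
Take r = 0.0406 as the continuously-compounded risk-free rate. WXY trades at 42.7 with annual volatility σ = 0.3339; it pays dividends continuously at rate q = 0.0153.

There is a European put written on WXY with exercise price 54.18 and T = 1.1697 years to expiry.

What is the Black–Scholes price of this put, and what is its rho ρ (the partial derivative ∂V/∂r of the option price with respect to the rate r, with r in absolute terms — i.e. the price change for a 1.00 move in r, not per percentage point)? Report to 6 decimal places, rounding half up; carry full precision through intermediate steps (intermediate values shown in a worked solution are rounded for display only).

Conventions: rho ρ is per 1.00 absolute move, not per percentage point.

price = 12.640195
ρ = -46.883658

σ√T = 0.3339·√1.1697 = 0.361122
d₁ = (ln(S/K) + (r−q+σ²/2)T) / (σ√T) = (ln(42.7/54.18) + (0.0406−0.0153+0.3339²/2)·1.1697) / 0.361122 = (-0.238113 + 0.094798) / 0.361122 = -0.396861
d₂ = d₁ − σ√T = -0.396861 − 0.361122 = -0.757982
e^{−rT} = 0.953620
e^{−qT} = 0.982263
N(−d₁) = 0.654265,  N(−d₂) = 0.775769
Put price V = K·e^{−rT}·N(−d₂) − S·e^{−qT}·N(−d₁) = 40.081780 − 27.441585 = 12.640195
ρ = −K·T·e^{−rT}·N(−d₂) = -46.883658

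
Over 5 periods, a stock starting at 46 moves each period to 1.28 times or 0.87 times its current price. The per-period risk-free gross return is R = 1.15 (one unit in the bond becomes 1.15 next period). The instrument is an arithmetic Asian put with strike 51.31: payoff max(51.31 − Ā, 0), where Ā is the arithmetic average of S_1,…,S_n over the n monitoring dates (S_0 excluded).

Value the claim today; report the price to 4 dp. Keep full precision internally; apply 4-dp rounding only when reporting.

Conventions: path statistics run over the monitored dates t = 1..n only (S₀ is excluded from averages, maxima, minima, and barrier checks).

No-arbitrage gives p* = (R−d)/(u−d) = 0.6829: enumerate every path, weight its payoff by its p*-probability, and discount by R^5.
Enumerate all 2^5 = 32 price paths (U = up ×1.28, D = down ×0.87); each path with k up-moves has probability p*^k·(1−p*)^(5−k).
DDDDD: Ā=30.8818, payoff=20.4282, prob=0.003205
UDDDD: Ā=45.4353, payoff=5.8747, prob=0.006903
DUDDD: Ā=41.6633, payoff=9.6467, prob=0.006903
UUDDD: Ā=61.2978, payoff=0.0000, prob=0.014867
DDUDD: Ā=38.3817, payoff=12.9283, prob=0.006903
UDUDD: Ā=56.4696, payoff=0.0000, prob=0.014867
DUUDD: Ā=52.6976, payoff=0.0000, prob=0.014867
UUUDD: Ā=77.5322, payoff=0.0000, prob=0.032021
DDDUD: Ā=35.5267, payoff=15.7833, prob=0.006903
UDDUD: Ā=52.2691, payoff=0.0000, prob=0.014867
DUDUD: Ā=48.4971, payoff=2.8129, prob=0.014867
UUDUD: Ā=71.3521, payoff=0.0000, prob=0.032021
DDUUD: Ā=45.2155, payoff=6.0945, prob=0.014867
UDUUD: Ā=66.5240, payoff=0.0000, prob=0.032021
DUUUD: Ā=62.7520, payoff=0.0000, prob=0.032021
UUUUD: Ā=92.3247, payoff=0.0000, prob=0.068969
DDDDU: Ā=33.0428, payoff=18.2672, prob=0.006903
UDDDU: Ā=48.6147, payoff=2.6953, prob=0.014867
DUDDU: Ā=44.8427, payoff=6.4673, prob=0.014867
UUDDU: Ā=65.9755, payoff=0.0000, prob=0.032021
DDUDU: Ā=41.5611, payoff=9.7489, prob=0.014867
UDUDU: Ā=61.1473, payoff=0.0000, prob=0.032021
DUUDU: Ā=57.3753, payoff=0.0000, prob=0.032021
UUUDU: Ā=84.4143, payoff=0.0000, prob=0.068969
DDDUU: Ā=38.7060, payoff=12.6040, prob=0.014867
UDDUU: Ā=56.9468, payoff=0.0000, prob=0.032021
DUDUU: Ā=53.1748, payoff=0.0000, prob=0.032021
UUDUU: Ā=78.2342, payoff=0.0000, prob=0.068969
DDUUU: Ā=49.8932, payoff=1.4168, prob=0.032021
UDUUU: Ā=73.4061, payoff=0.0000, prob=0.068969
DUUUU: Ā=69.6341, payoff=0.0000, prob=0.068969
UUUUU: Ā=102.4501, payoff=0.0000, prob=0.148549
Price = Σ prob·payoff / R^5 = 1.143220 / 2.011357 = 0.5684

price = 0.5684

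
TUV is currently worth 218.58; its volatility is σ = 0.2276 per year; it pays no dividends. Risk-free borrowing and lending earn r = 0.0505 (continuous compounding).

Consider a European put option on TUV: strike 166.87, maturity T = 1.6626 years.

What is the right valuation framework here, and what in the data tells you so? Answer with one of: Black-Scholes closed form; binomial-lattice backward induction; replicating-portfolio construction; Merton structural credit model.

Key observation: everything needed for the exact continuous-time valuation of the European put on TUV (strike 166.87) is given, and no feature rules the closed form out.

framework: Black-Scholes closed form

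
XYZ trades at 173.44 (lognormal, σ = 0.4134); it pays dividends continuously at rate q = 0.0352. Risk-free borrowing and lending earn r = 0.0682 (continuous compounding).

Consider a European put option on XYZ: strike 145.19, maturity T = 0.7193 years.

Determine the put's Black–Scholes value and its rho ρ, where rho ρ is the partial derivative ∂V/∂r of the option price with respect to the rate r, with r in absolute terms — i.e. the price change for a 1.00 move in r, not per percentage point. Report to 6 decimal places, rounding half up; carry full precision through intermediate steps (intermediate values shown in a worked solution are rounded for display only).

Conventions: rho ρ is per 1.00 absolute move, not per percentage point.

σ√T = 0.4134·√0.7193 = 0.350611
d₁ = (ln(S/K) + (r−q+σ²/2)T) / (σ√T) = (ln(173.44/145.19) + (0.0682−0.0352+0.4134²/2)·0.7193) / 0.350611 = (0.177788 + 0.085201) / 0.350611 = 0.750089
d₂ = d₁ − σ√T = 0.750089 − 0.350611 = 0.399478
e^{−rT} = 0.952128
e^{−qT} = 0.974998
N(−d₁) = 0.226601,  N(−d₂) = 0.344771
Put price V = K·e^{−rT}·N(−d₂) − S·e^{−qT}·N(−d₁) = 47.660871 − 38.319003 = 9.341868
ρ = −K·T·e^{−rT}·N(−d₂) = -34.282464

price = 9.341868
ρ = -34.282464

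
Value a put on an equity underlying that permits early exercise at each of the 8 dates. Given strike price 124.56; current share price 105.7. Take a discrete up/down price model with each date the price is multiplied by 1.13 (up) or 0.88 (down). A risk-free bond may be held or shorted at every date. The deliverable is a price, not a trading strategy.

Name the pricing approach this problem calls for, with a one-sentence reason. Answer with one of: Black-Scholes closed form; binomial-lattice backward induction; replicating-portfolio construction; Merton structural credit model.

Key observation: the put (strike 124.56 on spot 105.7) is American-style on a 8-step discrete price model, so the early-exercise decision at every node requires stepwise backward valuation — a closed form cannot price the exercise right.

framework: binomial-lattice backward induction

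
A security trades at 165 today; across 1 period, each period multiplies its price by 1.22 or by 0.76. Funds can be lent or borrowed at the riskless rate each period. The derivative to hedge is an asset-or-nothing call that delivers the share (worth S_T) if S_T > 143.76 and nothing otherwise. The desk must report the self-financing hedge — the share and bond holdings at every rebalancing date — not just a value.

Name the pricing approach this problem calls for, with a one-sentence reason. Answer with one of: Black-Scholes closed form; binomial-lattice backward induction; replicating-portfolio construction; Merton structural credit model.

Key observation: the deliverable is the dynamic trading strategy on the 1-step tree (spot 165, moves 1.22 and 0.76), so the valuation must go through the node-by-node replicating-portfolio solve.

framework: replicating-portfolio construction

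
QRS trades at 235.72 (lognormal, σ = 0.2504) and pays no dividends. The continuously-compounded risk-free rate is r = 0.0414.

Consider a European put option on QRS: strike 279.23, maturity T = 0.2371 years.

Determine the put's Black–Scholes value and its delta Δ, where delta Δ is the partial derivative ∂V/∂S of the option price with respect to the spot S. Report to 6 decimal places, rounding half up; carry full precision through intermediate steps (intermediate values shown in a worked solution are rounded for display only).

σ√T = 0.2504·√0.2371 = 0.121927
d₁ = (ln(S/K) + (r+σ²/2)T) / (σ√T) = (ln(235.72/279.23) + (0.0414+0.2504²/2)·0.2371) / 0.121927 = (-0.169391 + 0.017249) / 0.121927 = -1.247813
d₂ = d₁ − σ√T = -1.247813 − 0.121927 = -1.369740
e^{−rT} = 0.990232
N(−d₁) = 0.893950,  N(−d₂) = 0.914616
Put price V = K·e^{−rT}·N(−d₂) − S·N(−d₁) = 252.893585 − 210.721926 = 42.171658
Δ = −N(−d₁) = -0.893950

price = 42.171658
Δ = -0.893950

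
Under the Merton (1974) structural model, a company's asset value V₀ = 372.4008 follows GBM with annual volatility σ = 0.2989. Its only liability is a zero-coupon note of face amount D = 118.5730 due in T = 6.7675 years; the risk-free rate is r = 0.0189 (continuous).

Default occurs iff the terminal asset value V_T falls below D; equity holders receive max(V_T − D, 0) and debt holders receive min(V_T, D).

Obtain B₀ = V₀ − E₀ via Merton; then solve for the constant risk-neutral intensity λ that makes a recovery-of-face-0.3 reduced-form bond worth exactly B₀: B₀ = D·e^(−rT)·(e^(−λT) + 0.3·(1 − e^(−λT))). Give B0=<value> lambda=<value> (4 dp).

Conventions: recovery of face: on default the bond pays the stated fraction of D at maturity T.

Equity is a call on the firm's assets struck at D = 118.5730:
d₁ = [ln(V₀/D) + (r + σ²/2)T] / (σ√T)
   = [ln(372.4008/118.5730) + (0.0189 + 0.5·0.2989²)·6.7675] / (0.2989·√6.7675)
   = [1.144442 + 0.430214] / 0.777571 = 2.025096
d₂ = d₁ − σ√T = 2.025096 − 0.777571 = 1.247525
N(d₁) = 0.978571,  N(d₂) = 0.893897,  e^(−rT) = 0.879936
E₀ = V₀·N(d₁) − D·e^(−rT)·N(d₂)
   = 372.4008·0.978571 − 118.5730·0.879936·0.893897 = 271.154413
B₀ = V₀ − E₀ = 372.4008 − 271.154413 = 101.246387
e^(−λT) = (B₀·e^(rT)/D − 0.3)/(1 − 0.3) = (101.2464·1.136446/118.5730 − 0.3)/0.7 = 0.95768797
λ = −ln(0.95768797)/6.7675 = 0.006388

B0=101.2464 lambda=0.0064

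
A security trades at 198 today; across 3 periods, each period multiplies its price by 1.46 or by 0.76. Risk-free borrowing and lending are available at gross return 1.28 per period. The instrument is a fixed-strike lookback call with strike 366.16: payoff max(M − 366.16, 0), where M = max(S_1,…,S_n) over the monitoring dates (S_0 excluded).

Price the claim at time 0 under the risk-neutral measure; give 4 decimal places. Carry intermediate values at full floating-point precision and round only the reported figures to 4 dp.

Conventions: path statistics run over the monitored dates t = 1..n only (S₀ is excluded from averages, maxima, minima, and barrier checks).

Set p* = 0.7429 (from d < R < u); the path-dependent value is the discounted p*-expectation over all price paths.
Enumerate all 2^3 = 8 price paths (U = up ×1.46, D = down ×0.76); each path with k up-moves has probability p*^k·(1−p*)^(3−k).
DDD: M=150.4800, payoff=0.0000, prob=0.017003
UDD: M=289.0800, payoff=0.0000, prob=0.049120
DUD: M=219.7008, payoff=0.0000, prob=0.049120
UUD: M=422.0568, payoff=55.8968, prob=0.141901
DDU: M=166.9726, payoff=0.0000, prob=0.049120
UDU: M=320.7632, payoff=0.0000, prob=0.141901
DUU: M=320.7632, payoff=0.0000, prob=0.141901
UUU: M=616.2029, payoff=250.0429, prob=0.409936
Price = Σ prob·payoff / R^3 = 110.433368 / 2.097152 = 52.6587

price = 52.6587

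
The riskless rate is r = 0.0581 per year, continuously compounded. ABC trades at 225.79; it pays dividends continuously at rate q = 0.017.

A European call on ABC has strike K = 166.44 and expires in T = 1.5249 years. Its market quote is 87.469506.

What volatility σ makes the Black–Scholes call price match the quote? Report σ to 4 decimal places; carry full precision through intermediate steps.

sigma = 0.5147

At σ = 0.5147 the Black–Scholes value reproduces the quote:
σ√T = 0.5147·√1.5249 = 0.635587
d₁ = (ln(S/K) + (r−q+σ²/2)T) / (σ√T) = (ln(225.79/166.44) + (0.0581−0.017+0.5147²/2)·1.5249) / 0.635587 = (0.304970 + 0.264659) / 0.635587 = 0.896226
d₂ = d₁ − σ√T = 0.896226 − 0.635587 = 0.260639
e^{−rT} = 0.915215
e^{−qT} = 0.974410
N(d₁) = 0.814934,  N(d₂) = 0.602814
V = S·e^{−qT}·N(d₁) − K·e^{−rT}·N(d₂) = 179.295224 − 91.825717 = 87.469506 (the quoted price), and the Black–Scholes price is strictly increasing in σ, so σ is unique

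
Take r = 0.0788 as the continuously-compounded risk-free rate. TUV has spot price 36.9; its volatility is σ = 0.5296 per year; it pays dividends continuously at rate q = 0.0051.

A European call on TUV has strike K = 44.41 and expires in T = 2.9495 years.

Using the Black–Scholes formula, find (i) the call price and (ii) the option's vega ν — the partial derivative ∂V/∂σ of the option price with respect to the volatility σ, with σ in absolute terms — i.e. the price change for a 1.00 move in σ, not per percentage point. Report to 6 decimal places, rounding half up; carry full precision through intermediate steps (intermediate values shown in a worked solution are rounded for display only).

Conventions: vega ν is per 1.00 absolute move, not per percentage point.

price = 13.128914
ν = 22.086224

σ√T = 0.5296·√2.9495 = 0.909541
d₁ = (ln(S/K) + (r−q+σ²/2)T) / (σ√T) = (ln(36.9/44.41) + (0.0788−0.0051+0.5296²/2)·2.9495) / 0.909541 = (-0.185253 + 0.631010) / 0.909541 = 0.490090
d₂ = d₁ − σ√T = 0.490090 − 0.909541 = -0.419450
e^{−rT} = 0.792613
e^{−qT} = 0.985070
N(d₁) = 0.687965,  N(d₂) = 0.337444
Call price V = S·e^{−qT}·N(d₁) − K·e^{−rT}·N(d₂) = 25.006902 − 11.877988 = 13.128914
φ(d₁) = (1/√(2π))·e^{−d₁²/2} = 0.353797
ν = S·e^{−qT}·φ(d₁)·√T = 22.086224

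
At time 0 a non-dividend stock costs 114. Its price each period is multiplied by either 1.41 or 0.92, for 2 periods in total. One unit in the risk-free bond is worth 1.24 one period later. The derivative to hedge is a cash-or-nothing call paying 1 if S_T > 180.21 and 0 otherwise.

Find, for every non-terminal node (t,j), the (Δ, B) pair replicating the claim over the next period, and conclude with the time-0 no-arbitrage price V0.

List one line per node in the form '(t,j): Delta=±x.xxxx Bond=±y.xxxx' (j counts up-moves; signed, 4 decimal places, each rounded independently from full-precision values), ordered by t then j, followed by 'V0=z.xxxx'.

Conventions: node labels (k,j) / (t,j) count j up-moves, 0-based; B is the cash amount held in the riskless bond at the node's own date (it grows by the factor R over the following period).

(0,0): Delta=0.0094 Bond=-0.7974
(1,0): Delta=0.0000 Bond=0.0000
(1,1): Delta=0.0127 Bond=-1.5142
V0=0.2774

Since d<R<u, set p* = (R−d)/(u−d) = 0.6531; price each node as the discounted p*-expectation of its children.
Terminal payoffs: V(2,0)=0.0000, V(2,1)=0.0000, V(2,2)=1.0000
(1,0): S=104.8800. Δ = (V_up−V_dn)/(S_up−S_dn) = (0.0000−0.0000)/(147.8808−96.4896) = 0.0000. V = [p*·0.0000 + (1−p*)·0.0000]/1.24 = 0.0000. B = V − Δ·S = 0.0000.
(1,1): S=160.7400. Δ = (V_up−V_dn)/(S_up−S_dn) = (1.0000−0.0000)/(226.6434−147.8808) = 0.0127. V = [p*·1.0000 + (1−p*)·0.0000]/1.24 = 0.5267. B = V − Δ·S = -1.5142.
(0,0): S=114.0000. Δ = (V_up−V_dn)/(S_up−S_dn) = (0.5267−0.0000)/(160.7400−104.8800) = 0.0094. V = [p*·0.5267 + (1−p*)·0.0000]/1.24 = 0.2774. B = V − Δ·S = -0.7974.
Verification: the root portfolio costs Δ(0,0)·S0 + B(0,0) = 0.2774, matching V0.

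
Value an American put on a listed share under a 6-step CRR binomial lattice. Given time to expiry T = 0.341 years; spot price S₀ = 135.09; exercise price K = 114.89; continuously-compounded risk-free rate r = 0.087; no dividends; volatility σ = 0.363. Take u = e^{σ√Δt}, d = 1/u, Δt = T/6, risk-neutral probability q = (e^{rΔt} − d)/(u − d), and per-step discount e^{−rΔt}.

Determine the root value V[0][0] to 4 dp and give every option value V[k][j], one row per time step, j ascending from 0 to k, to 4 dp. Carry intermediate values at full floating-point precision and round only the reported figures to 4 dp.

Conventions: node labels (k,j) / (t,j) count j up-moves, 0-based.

Δt=0.05683, u=1.09039, d=0.91710, q=0.50698, disc=e^(-rΔt)=0.99507
k=6 terminal: V=max(K-S,0) → 34.5143 19.3268 1.2694 0.0000 0.0000 0.0000 0.0000
k=5: j=0 S=87.6411 intr=27.2489 cont=26.6822 V=27.2489[EX]; j=1 S=104.2015 intr=10.6885 cont=10.1218 V=10.6885[EX]; j=2 S=123.8911 intr=0.0000 cont=0.6228 V=0.6228[hold]; j=3 S=147.3012 intr=0.0000 cont=0.0000 V=0.0000[hold]; j=4 S=175.1348 intr=0.0000 cont=0.0000 V=0.0000[hold]; j=5 S=208.2278 intr=0.0000 cont=0.0000 V=0.0000[hold]
k=4: j=0 S=95.5632 intr=19.3268 cont=18.7601 V=19.3268[EX]; j=1 S=113.6206 intr=1.2694 cont=5.5578 V=5.5578[hold]; j=2 S=135.0900 intr=0.0000 cont=0.3055 V=0.3055[hold]; j=3 S=160.6162 intr=0.0000 cont=0.0000 V=0.0000[hold]; j=4 S=190.9658 intr=0.0000 cont=0.0000 V=0.0000[hold]
k=3: j=0 S=104.2015 intr=10.6885 cont=12.2853 V=12.2853[hold]; j=1 S=123.8911 intr=0.0000 cont=2.8807 V=2.8807[hold]; j=2 S=147.3012 intr=0.0000 cont=0.1499 V=0.1499[hold]; j=3 S=175.1348 intr=0.0000 cont=0.0000 V=0.0000[hold]
k=2: j=0 S=113.6206 intr=1.2694 cont=7.4802 V=7.4802[hold]; j=1 S=135.0900 intr=0.0000 cont=1.4888 V=1.4888[hold]; j=2 S=160.6162 intr=0.0000 cont=0.0735 V=0.0735[hold]
k=1: j=0 S=123.8911 intr=0.0000 cont=4.4208 V=4.4208[hold]; j=1 S=147.3012 intr=0.0000 cont=0.7675 V=0.7675[hold]
k=0: j=0 S=135.0900 intr=0.0000 cont=2.5560 V=2.5560[hold]

price = 2.5560
tree:
2.5560
4.4208 0.7675
7.4802 1.4888 0.0735
12.2853 2.8807 0.1499 0.0000
19.3268 5.5578 0.3055 0.0000 0.0000
27.2489 10.6885 0.6228 0.0000 0.0000 0.0000
34.5143 19.3268 1.2694 0.0000 0.0000 0.0000 0.0000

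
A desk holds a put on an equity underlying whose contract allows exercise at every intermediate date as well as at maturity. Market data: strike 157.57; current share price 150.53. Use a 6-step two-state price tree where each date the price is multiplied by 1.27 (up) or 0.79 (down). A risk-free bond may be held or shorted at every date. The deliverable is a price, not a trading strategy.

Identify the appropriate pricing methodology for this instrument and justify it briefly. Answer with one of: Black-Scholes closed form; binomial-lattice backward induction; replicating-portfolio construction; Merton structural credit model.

framework: binomial-lattice backward induction

Key observation: the defining feature is the embedded early-exercise option across 6 discrete dates on the spot-150.53 tree; pricing the strike-157.57 put means working backward with an exercise test at every node.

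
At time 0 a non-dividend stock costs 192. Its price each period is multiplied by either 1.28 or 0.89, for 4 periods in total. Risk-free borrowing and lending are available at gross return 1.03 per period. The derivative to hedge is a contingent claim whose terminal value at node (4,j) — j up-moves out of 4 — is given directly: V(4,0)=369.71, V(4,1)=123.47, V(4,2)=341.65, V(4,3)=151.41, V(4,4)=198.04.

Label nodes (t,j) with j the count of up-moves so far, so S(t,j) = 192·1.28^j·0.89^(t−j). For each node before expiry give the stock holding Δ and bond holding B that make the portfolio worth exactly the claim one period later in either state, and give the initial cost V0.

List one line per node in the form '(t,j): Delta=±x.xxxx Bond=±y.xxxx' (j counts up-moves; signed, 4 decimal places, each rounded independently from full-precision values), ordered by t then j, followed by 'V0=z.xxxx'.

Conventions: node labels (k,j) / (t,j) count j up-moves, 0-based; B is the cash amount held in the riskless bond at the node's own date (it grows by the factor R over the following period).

Since d<R<u, set p* = (R−d)/(u−d) = 0.3590; price each node as the discounted p*-expectation of its children.
Expiry values: V(4,0)=369.7100, V(4,1)=123.4700, V(4,2)=341.6500, V(4,3)=151.4100, V(4,4)=198.0400
Node (3,0) S=135.3540: V=(p*·123.4700+(1−p*)·369.7100)/1.03=273.1225; Δ=(123.4700−369.7100)/(173.2532−120.4651)=-4.6647; B=V−Δ·S=904.5071
Node (3,1) S=194.6665: V=(p*·341.6500+(1−p*)·123.4700)/1.03=195.9136; Δ=(341.6500−123.4700)/(249.1731−173.2532)=2.8738; B=V−Δ·S=-363.5223
Node (3,2) S=279.9698: V=(p*·151.4100+(1−p*)·341.6500)/1.03=265.3968; Δ=(151.4100−341.6500)/(358.3613−249.1731)=-1.7423; B=V−Δ·S=753.1917
Node (3,3) S=402.6532: V=(p*·198.0400+(1−p*)·151.4100)/1.03=163.2514; Δ=(198.0400−151.4100)/(515.3961−358.3613)=0.2969; B=V−Δ·S=43.6873
Node (2,0) S=152.0832: V=(p*·195.9136+(1−p*)·273.1225)/1.03=238.2587; Δ=(195.9136−273.1225)/(194.6665−135.3540)=-1.3017; B=V−Δ·S=436.2302
Node (2,1) S=218.7264: V=(p*·265.3968+(1−p*)·195.9136)/1.03=214.4236; Δ=(265.3968−195.9136)/(279.9698−194.6665)=0.8145; B=V−Δ·S=36.2616
Node (2,2) S=314.5728: V=(p*·163.2514+(1−p*)·265.3968)/1.03=222.0672; Δ=(163.2514−265.3968)/(402.6532−279.9698)=-0.8326; B=V−Δ·S=483.9785
Node (1,0) S=170.8800: V=(p*·214.4236+(1−p*)·238.2587)/1.03=223.0122; Δ=(214.4236−238.2587)/(218.7264−152.0832)=-0.3577; B=V−Δ·S=284.1278
Node (1,1) S=245.7600: V=(p*·222.0672+(1−p*)·214.4236)/1.03=210.8422; Δ=(222.0672−214.4236)/(314.5728−218.7264)=0.0797; B=V−Δ·S=191.2431
Node (0,0) S=192.0000: V=(p*·210.8422+(1−p*)·223.0122)/1.03=212.2752; Δ=(210.8422−223.0122)/(245.7600−170.8800)=-0.1625; B=V−Δ·S=243.4802
Check: Δ(0,0)·S0 + B(0,0) = 212.2752 = V0.

(0,0): Delta=-0.1625 Bond=243.4802
(1,0): Delta=-0.3577 Bond=284.1278
(1,1): Delta=0.0797 Bond=191.2431
(2,0): Delta=-1.3017 Bond=436.2302
(2,1): Delta=0.8145 Bond=36.2616
(2,2): Delta=-0.8326 Bond=483.9785
(3,0): Delta=-4.6647 Bond=904.5071
(3,1): Delta=2.8738 Bond=-363.5223
(3,2): Delta=-1.7423 Bond=753.1917
(3,3): Delta=0.2969 Bond=43.6873
V0=212.2752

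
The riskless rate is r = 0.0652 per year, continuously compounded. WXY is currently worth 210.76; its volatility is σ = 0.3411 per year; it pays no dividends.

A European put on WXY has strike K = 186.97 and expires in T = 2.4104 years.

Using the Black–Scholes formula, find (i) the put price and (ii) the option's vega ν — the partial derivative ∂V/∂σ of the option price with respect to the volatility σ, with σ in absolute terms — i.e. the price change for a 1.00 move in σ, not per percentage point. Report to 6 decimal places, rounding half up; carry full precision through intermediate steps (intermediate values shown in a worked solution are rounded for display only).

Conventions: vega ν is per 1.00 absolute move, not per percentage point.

σ√T = 0.3411·√2.4104 = 0.529574
d₁ = (ln(S/K) + (r+σ²/2)T) / (σ√T) = (ln(210.76/186.97) + (0.0652+0.3411²/2)·2.4104) / 0.529574 = (0.119772 + 0.297382) / 0.529574 = 0.787717
d₂ = d₁ − σ√T = 0.787717 − 0.529574 = 0.258143
e^{−rT} = 0.854569
N(−d₁) = 0.215431,  N(−d₂) = 0.398148
Put price V = K·e^{−rT}·N(−d₂) − S·N(−d₁) = 63.615616 − 45.404272 = 18.211343
φ(d₁) = (1/√(2π))·e^{−d₁²/2} = 0.292530
ν = S·φ(d₁)·√T = 95.720159

price = 18.211343
ν = 95.720159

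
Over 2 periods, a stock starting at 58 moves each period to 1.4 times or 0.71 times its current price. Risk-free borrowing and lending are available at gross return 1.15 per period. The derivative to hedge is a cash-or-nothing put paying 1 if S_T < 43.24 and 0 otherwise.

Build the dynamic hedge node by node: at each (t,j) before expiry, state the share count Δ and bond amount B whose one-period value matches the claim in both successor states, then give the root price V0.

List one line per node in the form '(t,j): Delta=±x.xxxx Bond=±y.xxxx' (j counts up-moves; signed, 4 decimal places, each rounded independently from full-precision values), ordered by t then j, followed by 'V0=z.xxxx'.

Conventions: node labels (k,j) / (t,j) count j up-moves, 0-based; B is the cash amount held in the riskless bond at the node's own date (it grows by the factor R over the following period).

(0,0): Delta=-0.0079 Bond=0.5559
(1,0): Delta=-0.0352 Bond=1.7643
(1,1): Delta=0.0000 Bond=0.0000
V0=0.0993

Since d<R<u, set p* = (R−d)/(u−d) = 0.6377; price each node as the discounted p*-expectation of its children.
At maturity the claim pays: V(2,0)=1.0000, V(2,1)=0.0000, V(2,2)=0.0000
Node (1,0) S=41.1800: V=(p*·0.0000+(1−p*)·1.0000)/1.15=0.3151; Δ=(0.0000−1.0000)/(57.6520−29.2378)=-0.0352; B=V−Δ·S=1.7643
Node (1,1) S=81.2000: V=(p*·0.0000+(1−p*)·0.0000)/1.15=0.0000; Δ=(0.0000−0.0000)/(113.6800−57.6520)=0.0000; B=V−Δ·S=0.0000
Node (0,0) S=58.0000: V=(p*·0.0000+(1−p*)·0.3151)/1.15=0.0993; Δ=(0.0000−0.3151)/(81.2000−41.1800)=-0.0079; B=V−Δ·S=0.5559
Verification: the root portfolio costs Δ(0,0)·S0 + B(0,0) = 0.0993, matching V0.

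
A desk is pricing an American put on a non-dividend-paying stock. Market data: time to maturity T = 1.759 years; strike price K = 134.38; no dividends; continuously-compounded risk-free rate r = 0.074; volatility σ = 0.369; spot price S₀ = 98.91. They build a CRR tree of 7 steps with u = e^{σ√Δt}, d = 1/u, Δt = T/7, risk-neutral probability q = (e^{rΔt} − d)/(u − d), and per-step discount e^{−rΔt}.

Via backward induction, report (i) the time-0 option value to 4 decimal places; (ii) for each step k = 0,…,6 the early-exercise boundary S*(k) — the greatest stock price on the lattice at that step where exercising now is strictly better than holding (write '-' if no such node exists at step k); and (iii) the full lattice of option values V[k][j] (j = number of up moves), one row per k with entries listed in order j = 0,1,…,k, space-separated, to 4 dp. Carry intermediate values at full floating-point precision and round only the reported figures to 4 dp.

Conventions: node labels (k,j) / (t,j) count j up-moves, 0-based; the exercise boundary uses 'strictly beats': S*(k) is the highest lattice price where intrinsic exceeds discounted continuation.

price = 37.8781
boundary = - 82.2067 68.3241 82.2067 68.3241 82.2067 98.9100
tree:
37.8781
52.1733 25.2382
66.0559 36.9377 14.6790
77.5941 52.1733 23.3386 6.7145
87.1837 66.0559 35.7602 11.9992 1.7705
95.1539 77.5941 52.1733 20.9600 3.6390 0.0000
101.7782 87.1837 66.0559 35.4700 7.4794 0.0000 0.0000
107.2838 95.1539 77.5941 52.1733 15.3728 0.0000 0.0000 0.0000

params: Δt=0.25129 u=1.20319 d=0.83113 q=0.50433 e^(-rΔt)=0.98158
t_7 payoffs: 107.2838 95.1539 77.5941 52.1733 15.3728 0.0000 0.0000 0.0000
t_6: node(6,0) S=32.6018 payoff=101.7782 vs cont=99.3025 → 101.7782 [stop]  node(6,1) S=47.1963 payoff=87.1837 vs cont=84.7080 → 87.1837 [stop]  node(6,2) S=68.3241 payoff=66.0559 vs cont=63.5802 → 66.0559 [stop]  node(6,3) S=98.9100 payoff=35.4700 vs cont=32.9943 → 35.4700 [stop]  node(6,4) S=143.1879 payoff=0.0000 vs cont=7.4794 → 7.4794 [wait]  node(6,5) S=207.2873 payoff=0.0000 vs cont=0.0000 → 0.0000 [wait]  node(6,6) S=300.0812 payoff=0.0000 vs cont=0.0000 → 0.0000 [wait]  ⇒ S*(6)=98.9100
t_5: node(5,0) S=39.2261 payoff=95.1539 vs cont=92.6782 → 95.1539 [stop]  node(5,1) S=56.7859 payoff=77.5941 vs cont=75.1183 → 77.5941 [stop]  node(5,2) S=82.2067 payoff=52.1733 vs cont=49.6976 → 52.1733 [stop]  node(5,3) S=119.0072 payoff=15.3728 vs cont=20.9600 → 20.9600 [wait]  node(5,4) S=172.2819 payoff=0.0000 vs cont=3.6390 → 3.6390 [wait]  node(5,5) S=249.4053 payoff=0.0000 vs cont=0.0000 → 0.0000 [wait]  ⇒ S*(5)=82.2067
t_4: node(4,0) S=47.1963 payoff=87.1837 vs cont=84.7080 → 87.1837 [stop]  node(4,1) S=68.3241 payoff=66.0559 vs cont=63.5802 → 66.0559 [stop]  node(4,2) S=98.9100 payoff=35.4700 vs cont=35.7602 → 35.7602 [wait]  node(4,3) S=143.1879 payoff=0.0000 vs cont=11.9992 → 11.9992 [wait]  node(4,4) S=207.2873 payoff=0.0000 vs cont=1.7705 → 1.7705 [wait]  ⇒ S*(4)=68.3241
t_3: node(3,0) S=56.7859 payoff=77.5941 vs cont=75.1183 → 77.5941 [stop]  node(3,1) S=82.2067 payoff=52.1733 vs cont=49.8412 → 52.1733 [stop]  node(3,2) S=119.0072 payoff=15.3728 vs cont=23.3386 → 23.3386 [wait]  node(3,3) S=172.2819 payoff=0.0000 vs cont=6.7145 → 6.7145 [wait]  ⇒ S*(3)=82.2067
t_2: node(2,0) S=68.3241 payoff=66.0559 vs cont=63.5802 → 66.0559 [stop]  node(2,1) S=98.9100 payoff=35.4700 vs cont=36.9377 → 36.9377 [wait]  node(2,2) S=143.1879 payoff=0.0000 vs cont=14.6790 → 14.6790 [wait]  ⇒ S*(2)=68.3241
t_1: node(1,0) S=82.2067 payoff=52.1733 vs cont=50.4242 → 52.1733 [stop]  node(1,1) S=119.0072 payoff=15.3728 vs cont=25.2382 → 25.2382 [wait]  ⇒ S*(1)=82.2067
t_0: node(0,0) S=98.9100 payoff=35.4700 vs cont=37.8781 → 37.8781 [wait]  ⇒ S*(0)=-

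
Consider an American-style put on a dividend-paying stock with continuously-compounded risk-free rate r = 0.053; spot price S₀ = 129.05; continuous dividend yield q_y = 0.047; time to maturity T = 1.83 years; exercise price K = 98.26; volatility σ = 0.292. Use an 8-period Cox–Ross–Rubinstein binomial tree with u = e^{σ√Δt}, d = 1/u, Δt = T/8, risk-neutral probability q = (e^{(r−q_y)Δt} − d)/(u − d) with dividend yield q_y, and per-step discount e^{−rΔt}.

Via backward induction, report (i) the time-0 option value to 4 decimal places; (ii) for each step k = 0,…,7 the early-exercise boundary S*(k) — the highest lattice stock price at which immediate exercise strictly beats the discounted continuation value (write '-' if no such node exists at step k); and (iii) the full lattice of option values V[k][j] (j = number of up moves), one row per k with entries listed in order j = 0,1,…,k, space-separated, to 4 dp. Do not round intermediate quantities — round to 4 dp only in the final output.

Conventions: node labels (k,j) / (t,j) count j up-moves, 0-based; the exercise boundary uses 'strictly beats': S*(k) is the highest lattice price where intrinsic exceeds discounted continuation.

price = 5.3671
boundary = - - - - - 64.1943 73.8157 84.8791
tree:
5.3671
8.2394 2.2680
12.3565 3.8114 0.5867
18.0071 6.3063 1.0975 0.0259
25.3244 10.2245 2.0523 0.0495 0.0000
34.0657 16.1261 3.8359 0.0946 0.0000 0.0000
42.4331 24.4443 7.1661 0.1807 0.0000 0.0000 0.0000
49.7097 34.0657 13.3809 0.3451 0.0000 0.0000 0.0000 0.0000
56.0380 42.4331 24.4443 0.6592 0.0000 0.0000 0.0000 0.0000 0.0000

Δt=0.22875, u=1.14988, d=0.86966, q=0.47004, disc=e^(-rΔt)=0.98795
k=8 terminal: V=max(K-S,0) → 56.0380 42.4331 24.4443 0.6592 0.0000 0.0000 0.0000 0.0000 0.0000
k=7: j=0 S=48.5503 intr=49.7097 cont=49.0448 V=49.7097[EX]; j=1 S=64.1943 intr=34.0657 cont=33.5681 V=34.0657[EX]; j=2 S=84.8791 intr=13.3809 cont=13.1045 V=13.3809[EX]; j=3 S=112.2291 intr=0.0000 cont=0.3451 V=0.3451[hold]; j=4 S=148.3920 intr=0.0000 cont=0.0000 V=0.0000[hold]; j=5 S=196.2073 intr=0.0000 cont=0.0000 V=0.0000[hold]; j=6 S=259.4298 intr=0.0000 cont=0.0000 V=0.0000[hold]; j=7 S=343.0240 intr=0.0000 cont=0.0000 V=0.0000[hold]  S*(7)=84.8791
k=6: j=0 S=55.8269 intr=42.4331 cont=41.8460 V=42.4331[EX]; j=1 S=73.8157 intr=24.4443 cont=24.0496 V=24.4443[EX]; j=2 S=97.6008 intr=0.6592 cont=7.1661 V=7.1661[hold]; j=3 S=129.0500 intr=0.0000 cont=0.1807 V=0.1807[hold]; j=4 S=170.6329 intr=0.0000 cont=0.0000 V=0.0000[hold]; j=5 S=225.6147 intr=0.0000 cont=0.0000 V=0.0000[hold]; j=6 S=298.3130 intr=0.0000 cont=0.0000 V=0.0000[hold]  S*(6)=73.8157
k=5: j=0 S=64.1943 intr=34.0657 cont=33.5681 V=34.0657[EX]; j=1 S=84.8791 intr=13.3809 cont=16.1261 V=16.1261[hold]; j=2 S=112.2291 intr=0.0000 cont=3.8359 V=3.8359[hold]; j=3 S=148.3920 intr=0.0000 cont=0.0946 V=0.0946[hold]; j=4 S=196.2073 intr=0.0000 cont=0.0000 V=0.0000[hold]; j=5 S=259.4298 intr=0.0000 cont=0.0000 V=0.0000[hold]  S*(5)=64.1943
k=4: j=0 S=73.8157 intr=24.4443 cont=25.3244 V=25.3244[hold]; j=1 S=97.6008 intr=0.6592 cont=10.2245 V=10.2245[hold]; j=2 S=129.0500 intr=0.0000 cont=2.0523 V=2.0523[hold]; j=3 S=170.6329 intr=0.0000 cont=0.0495 V=0.0495[hold]; j=4 S=225.6147 intr=0.0000 cont=0.0000 V=0.0000[hold]  S*(4)=-
k=3: j=0 S=84.8791 intr=13.3809 cont=18.0071 V=18.0071[hold]; j=1 S=112.2291 intr=0.0000 cont=6.3063 V=6.3063[hold]; j=2 S=148.3920 intr=0.0000 cont=1.0975 V=1.0975[hold]; j=3 S=196.2073 intr=0.0000 cont=0.0259 V=0.0259[hold]  S*(3)=-
k=2: j=0 S=97.6008 intr=0.6592 cont=12.3565 V=12.3565[hold]; j=1 S=129.0500 intr=0.0000 cont=3.8114 V=3.8114[hold]; j=2 S=170.6329 intr=0.0000 cont=0.5867 V=0.5867[hold]  S*(2)=-
k=1: j=0 S=112.2291 intr=0.0000 cont=8.2394 V=8.2394[hold]; j=1 S=148.3920 intr=0.0000 cont=2.2680 V=2.2680[hold]  S*(1)=-
k=0: j=0 S=129.0500 intr=0.0000 cont=5.3671 V=5.3671[hold]  S*(0)=-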